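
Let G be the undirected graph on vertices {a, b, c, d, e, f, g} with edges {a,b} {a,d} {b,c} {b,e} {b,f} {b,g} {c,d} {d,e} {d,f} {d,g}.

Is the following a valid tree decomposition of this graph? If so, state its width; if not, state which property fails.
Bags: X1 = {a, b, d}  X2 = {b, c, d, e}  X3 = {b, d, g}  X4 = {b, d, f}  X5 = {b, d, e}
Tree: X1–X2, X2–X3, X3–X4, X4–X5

A tree decomposition must satisfy three properties: every vertex lies in some bag; for every edge, both endpoints lie together in some bag; and for every vertex, the bags containing it form a connected subtree. Here bags containing vertex e are not connected in the tree, so the decomposition is invalid.

No — bags containing vertex e are not connected in the tree.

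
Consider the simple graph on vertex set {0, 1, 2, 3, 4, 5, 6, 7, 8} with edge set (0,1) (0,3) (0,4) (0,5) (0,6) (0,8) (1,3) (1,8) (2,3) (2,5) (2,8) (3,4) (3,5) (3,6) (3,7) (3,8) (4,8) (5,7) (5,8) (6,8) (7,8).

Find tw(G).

A width-3 tree decomposition is:
Bags: B1 = {0, 3, 5, 8}  B2 = {0, 3, 6, 8}  B3 = {0, 1, 3, 8}  B4 = {3, 5, 7, 8}  B5 = {2, 3, 5, 8}  B6 = {0, 3, 4, 8}
Tree: B1–B2, B2–B3, B1–B4, B1–B5, B2–B6
Each bag holds 4 vertices, so the decomposition has width 3, which upper-bounds the treewidth. On the other hand G contains the 4-clique {0, 1, 3, 8}. A clique must lie in a single bag of any decomposition, so no decomposition can have width below 3. Combining the bounds, tw(G) = 3.

3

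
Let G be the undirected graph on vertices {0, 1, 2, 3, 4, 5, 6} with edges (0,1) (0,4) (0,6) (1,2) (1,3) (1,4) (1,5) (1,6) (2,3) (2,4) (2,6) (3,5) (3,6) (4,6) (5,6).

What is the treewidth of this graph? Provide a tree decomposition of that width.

Treewidth 3.
One such decomposition:
Bags: B1 = {1, 2, 4, 6}  B2 = {1, 2, 3, 6}  B3 = {1, 3, 5, 6}  B4 = {0, 1, 4, 6}
Tree: B1–B2, B2–B3, B1–B4

Each bag holds 4 vertices, so the decomposition has width 3, which upper-bounds the treewidth. Conversely, {0, 1, 4, 6} is a clique of size 4, and the vertices of any clique must share a bag in every tree decomposition; so some bag has ≥ 4 vertices and tw(G) ≥ 3. The upper and lower bounds meet at 3, so that is the treewidth.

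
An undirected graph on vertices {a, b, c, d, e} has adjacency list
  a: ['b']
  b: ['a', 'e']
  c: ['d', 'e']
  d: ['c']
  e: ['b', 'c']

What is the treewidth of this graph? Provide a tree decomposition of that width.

Treewidth 1.
One such decomposition:
Bags: B1 = {a, b}  B2 = {b, e}  B3 = {c, e}  B4 = {c, d}
Tree: B1–B2, B2–B3, B3–B4

Each bag holds 2 vertices, so the decomposition has width 1, which upper-bounds the treewidth. G has an edge, so its treewidth is at least 1. Therefore the treewidth is 1.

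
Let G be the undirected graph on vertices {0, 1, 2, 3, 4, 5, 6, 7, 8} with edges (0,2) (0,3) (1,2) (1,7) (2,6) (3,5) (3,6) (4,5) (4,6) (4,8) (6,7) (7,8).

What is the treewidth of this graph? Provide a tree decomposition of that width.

Treewidth 3.
Bags: B1 = {0, 2, 3, 5}  B2 = {2, 3, 5, 6}  B3 = {2, 4, 5, 6}  B4 = {1, 2, 4, 6}  B5 = {1, 4, 6, 7}  B6 = {1, 4, 7, 8}
Tree: B1–B2, B2–B3, B3–B4, B4–B5, B5–B6

The largest bag has 4 vertices, giving width 3; this decomposition certifies tw(G) ≤ 3. For the lower bound: the 4 vertex sets {0,3,5}, {2}, {6}, {1,4,7,8} are disjoint, each induces a connected subgraph, and every pair is joined by at least one edge of G. Contracting each set to a single vertex therefore yields K_{4} as a minor, and since treewidth is minor-monotone, tw(G) ≥ tw(K_{4}) = 3. Combining the bounds, tw(G) = 3.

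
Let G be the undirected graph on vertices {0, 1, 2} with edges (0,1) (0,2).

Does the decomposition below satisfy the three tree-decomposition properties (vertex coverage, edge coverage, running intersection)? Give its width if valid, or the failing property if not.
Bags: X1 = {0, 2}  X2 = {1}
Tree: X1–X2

No — edge (0,1) lies in no bag.

A tree decomposition must satisfy three properties: every vertex lies in some bag; for every edge, both endpoints lie together in some bag; and for every vertex, the bags containing it form a connected subtree. Here edge (0,1) lies in no bag, so the decomposition is invalid.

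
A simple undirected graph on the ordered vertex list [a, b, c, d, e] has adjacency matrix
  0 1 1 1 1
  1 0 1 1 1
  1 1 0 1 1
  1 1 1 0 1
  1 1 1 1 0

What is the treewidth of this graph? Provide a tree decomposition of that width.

Treewidth 4.
Bags: B1 = {a, b, c, d, e}
Tree: (single bag)

With just one bag of size 5, the width is 5 − 1 = 4, so tw(G) ≤ 4. Conversely, {a, b, c, d, e} is a clique of size 5, and the vertices of any clique must share a bag in every tree decomposition; so some bag has ≥ 5 vertices and tw(G) ≥ 4. Therefore the treewidth is 4.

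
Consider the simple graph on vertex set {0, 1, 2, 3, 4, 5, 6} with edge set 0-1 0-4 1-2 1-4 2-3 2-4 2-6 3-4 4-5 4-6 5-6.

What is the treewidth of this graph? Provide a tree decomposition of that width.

Treewidth 2.
One such decomposition:
Bags: B1 = {0, 1, 4}  B2 = {1, 2, 4}  B3 = {2, 4, 6}  B4 = {2, 3, 4}  B5 = {4, 5, 6}
Tree: B1–B2, B2–B3, B3–B4, B3–B5

The largest bag has 3 vertices, giving width 2; this decomposition certifies tw(G) ≤ 2. For the lower bound, the 3 vertices {0, 1, 4} are pairwise adjacent, and any tree decomposition puts a clique entirely inside one bag — forcing width ≥ 2. Therefore the treewidth is 2.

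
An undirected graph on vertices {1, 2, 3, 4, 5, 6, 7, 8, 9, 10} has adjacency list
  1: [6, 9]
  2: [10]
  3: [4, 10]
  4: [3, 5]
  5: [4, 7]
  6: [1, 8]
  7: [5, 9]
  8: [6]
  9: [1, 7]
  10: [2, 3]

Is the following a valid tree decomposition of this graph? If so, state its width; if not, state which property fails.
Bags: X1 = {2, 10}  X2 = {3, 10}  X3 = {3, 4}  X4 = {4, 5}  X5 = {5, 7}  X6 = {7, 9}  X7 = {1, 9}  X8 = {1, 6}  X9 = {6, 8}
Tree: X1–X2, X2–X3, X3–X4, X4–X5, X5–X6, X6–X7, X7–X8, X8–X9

Checking the three conditions: (i) the bags cover all of {1, 2, 3, 4, 5, 6, 7, 8, 9, 10}; (ii) for each edge, some bag contains both endpoints; (iii) the bags containing any fixed vertex form a subtree. All hold, so the decomposition is valid with width 2 − 1 = 1.

Yes; width 1.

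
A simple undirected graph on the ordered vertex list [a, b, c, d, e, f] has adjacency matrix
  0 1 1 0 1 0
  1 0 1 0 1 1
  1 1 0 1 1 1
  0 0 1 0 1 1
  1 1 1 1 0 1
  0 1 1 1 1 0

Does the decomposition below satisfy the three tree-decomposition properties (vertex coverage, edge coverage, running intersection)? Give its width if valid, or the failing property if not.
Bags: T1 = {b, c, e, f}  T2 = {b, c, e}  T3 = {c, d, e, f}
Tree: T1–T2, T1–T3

No — vertex a appears in no bag.

A tree decomposition must satisfy three properties: every vertex lies in some bag; for every edge, both endpoints lie together in some bag; and for every vertex, the bags containing it form a connected subtree. Here vertex a appears in no bag, so the decomposition is invalid.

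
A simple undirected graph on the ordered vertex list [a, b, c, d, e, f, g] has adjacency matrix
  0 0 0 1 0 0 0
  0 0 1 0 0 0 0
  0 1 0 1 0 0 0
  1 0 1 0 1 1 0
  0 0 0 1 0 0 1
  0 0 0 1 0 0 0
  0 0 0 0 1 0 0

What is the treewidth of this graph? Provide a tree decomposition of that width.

Every bag has size at most 2, so the width is 2 − 1 = 1 and tw(G) ≤ 1. G has an edge, so its treewidth is at least 1. Hence tw(G) = 1 exactly.

Treewidth 1.
One such decomposition:
Bags: B1 = {c, d}  B2 = {b, c}  B3 = {a, d}  B4 = {d, e}  B5 = {e, g}  B6 = {d, f}
Tree: B1–B2, B1–B3, B1–B4, B4–B5, B3–B6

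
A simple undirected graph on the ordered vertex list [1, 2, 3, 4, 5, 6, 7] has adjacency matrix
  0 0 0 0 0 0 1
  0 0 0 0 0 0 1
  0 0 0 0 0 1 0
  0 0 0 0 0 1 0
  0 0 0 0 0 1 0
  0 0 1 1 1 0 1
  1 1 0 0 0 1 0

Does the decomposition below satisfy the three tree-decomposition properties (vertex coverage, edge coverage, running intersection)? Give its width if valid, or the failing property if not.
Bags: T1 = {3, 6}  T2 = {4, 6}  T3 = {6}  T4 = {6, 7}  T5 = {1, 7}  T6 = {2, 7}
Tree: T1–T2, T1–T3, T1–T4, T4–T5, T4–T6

A tree decomposition must satisfy three properties: every vertex lies in some bag; for every edge, both endpoints lie together in some bag; and for every vertex, the bags containing it form a connected subtree. Here vertex 5 appears in no bag, so the decomposition is invalid.

No — vertex 5 appears in no bag.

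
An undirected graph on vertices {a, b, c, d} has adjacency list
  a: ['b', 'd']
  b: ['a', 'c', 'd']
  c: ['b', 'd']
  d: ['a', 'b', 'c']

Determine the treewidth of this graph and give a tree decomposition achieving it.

Treewidth 2.
One such decomposition:
Bags: B1 = {b, c, d}  B2 = {a, b, d}
Tree: B1–B2

Each bag holds 3 vertices, so the decomposition has width 2, which upper-bounds the treewidth. For the lower bound, the 3 vertices {b, c, d} are pairwise adjacent, and any tree decomposition puts a clique entirely inside one bag — forcing width ≥ 2. The upper and lower bounds meet at 2, so that is the treewidth.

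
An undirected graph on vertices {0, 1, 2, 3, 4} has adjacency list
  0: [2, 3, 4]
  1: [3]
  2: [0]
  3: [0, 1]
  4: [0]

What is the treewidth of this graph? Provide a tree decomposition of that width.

Each bag holds 2 vertices, so the decomposition has width 1, which upper-bounds the treewidth. G has an edge, so its treewidth is at least 1. Therefore the treewidth is 1.

Treewidth 1.
Bags: B1 = {0, 4}  B2 = {0, 2}  B3 = {0, 3}  B4 = {1, 3}
Tree: B1–B2, B2–B3, B3–B4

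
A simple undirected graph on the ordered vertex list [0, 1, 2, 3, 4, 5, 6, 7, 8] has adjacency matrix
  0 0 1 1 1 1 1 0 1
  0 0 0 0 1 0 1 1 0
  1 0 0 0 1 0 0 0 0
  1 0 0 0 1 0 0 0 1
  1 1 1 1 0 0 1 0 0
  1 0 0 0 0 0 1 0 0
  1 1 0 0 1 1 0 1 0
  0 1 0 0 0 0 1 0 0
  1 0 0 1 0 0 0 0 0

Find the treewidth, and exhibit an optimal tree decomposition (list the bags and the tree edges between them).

The largest bag has 3 vertices, giving width 2; this decomposition certifies tw(G) ≤ 2. On the other hand G contains the 3-clique {0, 3, 8}. A clique must lie in a single bag of any decomposition, so no decomposition can have width below 2. Combining the bounds, tw(G) = 2.

Treewidth 2.
One such decomposition:
Bags: B1 = {0, 4, 6}  B2 = {0, 3, 4}  B3 = {1, 4, 6}  B4 = {1, 6, 7}  B5 = {0, 5, 6}  B6 = {0, 3, 8}  B7 = {0, 2, 4}
Tree: B1–B2, B1–B3, B3–B4, B1–B5, B2–B6, B1–B7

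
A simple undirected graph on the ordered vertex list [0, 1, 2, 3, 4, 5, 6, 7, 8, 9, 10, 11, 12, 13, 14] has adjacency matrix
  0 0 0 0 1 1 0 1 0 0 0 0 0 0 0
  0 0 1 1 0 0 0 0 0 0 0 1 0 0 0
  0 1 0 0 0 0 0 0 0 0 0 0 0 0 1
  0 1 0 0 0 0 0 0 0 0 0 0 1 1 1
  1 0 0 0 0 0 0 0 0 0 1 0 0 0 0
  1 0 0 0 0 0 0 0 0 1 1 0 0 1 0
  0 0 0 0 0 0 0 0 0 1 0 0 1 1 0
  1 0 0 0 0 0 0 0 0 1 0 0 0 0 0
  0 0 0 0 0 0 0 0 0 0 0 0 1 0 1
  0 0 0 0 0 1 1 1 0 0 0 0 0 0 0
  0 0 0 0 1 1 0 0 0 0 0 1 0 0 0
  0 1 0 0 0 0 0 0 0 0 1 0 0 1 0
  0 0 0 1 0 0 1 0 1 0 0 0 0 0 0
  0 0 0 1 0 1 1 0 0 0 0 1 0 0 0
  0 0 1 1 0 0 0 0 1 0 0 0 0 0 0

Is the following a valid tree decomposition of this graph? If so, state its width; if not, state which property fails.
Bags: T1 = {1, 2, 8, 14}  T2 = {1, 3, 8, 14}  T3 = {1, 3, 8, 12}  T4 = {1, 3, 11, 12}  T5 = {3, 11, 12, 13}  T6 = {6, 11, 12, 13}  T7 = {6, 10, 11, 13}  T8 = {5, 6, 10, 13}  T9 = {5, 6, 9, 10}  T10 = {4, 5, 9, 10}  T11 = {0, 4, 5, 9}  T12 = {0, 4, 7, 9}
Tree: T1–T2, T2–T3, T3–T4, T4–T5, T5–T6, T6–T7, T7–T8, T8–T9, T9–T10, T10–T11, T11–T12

Yes; width 3.

Every vertex of G appears in some bag (union = {0, 1, 2, 3, 4, 5, 6, 7, 8, 9, 10, 11, 12, 13, 14}); every edge is covered by a bag; and for each vertex v the set of bags containing v is connected in the bag tree. The decomposition is therefore valid. The largest bag has 4 vertices, so the width is 3.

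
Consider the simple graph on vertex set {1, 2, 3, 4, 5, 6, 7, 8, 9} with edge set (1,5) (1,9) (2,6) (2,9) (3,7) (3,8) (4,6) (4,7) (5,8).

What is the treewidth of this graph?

2

A width-2 tree decomposition is:
Bags: B1 = {1, 5, 9}  B2 = {2, 5, 9}  B3 = {2, 5, 6}  B4 = {4, 5, 6}  B5 = {4, 5, 7}  B6 = {3, 5, 7}  B7 = {3, 5, 8}
Tree: B1–B2, B2–B3, B3–B4, B4–B5, B5–B6, B6–B7
Every bag has size at most 3, so the width is 3 − 1 = 2 and tw(G) ≤ 2. For the lower bound, G contains the cycle 5–1–9–2–6–4–7–3–8–5, so G is not a forest; only forests have treewidth ≤ 1, hence tw(G) ≥ 2. Hence tw(G) = 2 exactly.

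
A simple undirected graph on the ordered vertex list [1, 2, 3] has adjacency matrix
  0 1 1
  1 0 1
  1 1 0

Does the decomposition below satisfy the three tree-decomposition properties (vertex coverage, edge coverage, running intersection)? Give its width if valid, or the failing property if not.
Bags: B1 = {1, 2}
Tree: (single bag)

No — vertex 3 appears in no bag.

A tree decomposition must satisfy three properties: every vertex lies in some bag; for every edge, both endpoints lie together in some bag; and for every vertex, the bags containing it form a connected subtree. Here vertex 3 appears in no bag, so the decomposition is invalid.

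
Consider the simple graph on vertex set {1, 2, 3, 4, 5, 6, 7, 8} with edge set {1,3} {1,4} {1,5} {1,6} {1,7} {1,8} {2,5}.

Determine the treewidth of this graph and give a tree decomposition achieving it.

Treewidth 1.
One optimal decomposition is:
Bags: B1 = {1, 5}  B2 = {1, 8}  B3 = {2, 5}  B4 = {1, 4}  B5 = {1, 6}  B6 = {1, 3}  B7 = {1, 7}
Tree: B1–B2, B1–B3, B2–B4, B2–B5, B2–B6, B2–B7

Every bag has size at most 2, so the width is 2 − 1 = 1 and tw(G) ≤ 1. G has an edge, so its treewidth is at least 1. Hence tw(G) = 1 exactly.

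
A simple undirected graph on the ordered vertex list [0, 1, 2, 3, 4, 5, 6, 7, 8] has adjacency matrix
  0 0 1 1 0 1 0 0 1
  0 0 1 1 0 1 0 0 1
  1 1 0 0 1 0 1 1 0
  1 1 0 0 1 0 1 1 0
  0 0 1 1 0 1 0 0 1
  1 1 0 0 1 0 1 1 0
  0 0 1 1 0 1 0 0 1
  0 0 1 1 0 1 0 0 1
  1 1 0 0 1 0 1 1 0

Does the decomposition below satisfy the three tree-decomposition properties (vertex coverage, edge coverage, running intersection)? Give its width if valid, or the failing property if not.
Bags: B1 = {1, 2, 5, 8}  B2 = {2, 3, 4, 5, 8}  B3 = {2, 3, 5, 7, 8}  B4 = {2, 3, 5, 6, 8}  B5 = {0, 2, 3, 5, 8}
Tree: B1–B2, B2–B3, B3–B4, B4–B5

A tree decomposition must satisfy three properties: every vertex lies in some bag; for every edge, both endpoints lie together in some bag; and for every vertex, the bags containing it form a connected subtree. Here edge (3,1) lies in no bag, so the decomposition is invalid.

No — edge (3,1) lies in no bag.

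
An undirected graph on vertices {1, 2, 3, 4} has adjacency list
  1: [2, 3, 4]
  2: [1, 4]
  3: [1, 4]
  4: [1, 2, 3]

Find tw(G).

2

A width-2 tree decomposition is:
Bags: B1 = {1, 3, 4}  B2 = {1, 2, 4}
Tree: B1–B2
Each bag holds 3 vertices, so the decomposition has width 2, which upper-bounds the treewidth. For the lower bound, the 3 vertices {1, 2, 4} are pairwise adjacent, and any tree decomposition puts a clique entirely inside one bag — forcing width ≥ 2. Combining the bounds, tw(G) = 2.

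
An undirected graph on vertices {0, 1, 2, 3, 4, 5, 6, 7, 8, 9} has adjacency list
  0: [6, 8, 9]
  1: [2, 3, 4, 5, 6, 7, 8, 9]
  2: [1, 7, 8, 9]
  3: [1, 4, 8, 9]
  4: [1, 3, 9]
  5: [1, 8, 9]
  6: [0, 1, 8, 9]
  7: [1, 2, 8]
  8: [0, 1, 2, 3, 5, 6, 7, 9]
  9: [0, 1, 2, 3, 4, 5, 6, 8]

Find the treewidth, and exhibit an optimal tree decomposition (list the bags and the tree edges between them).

Each bag holds 4 vertices, so the decomposition has width 3, which upper-bounds the treewidth. Conversely, {0, 6, 8, 9} is a clique of size 4, and the vertices of any clique must share a bag in every tree decomposition; so some bag has ≥ 4 vertices and tw(G) ≥ 3. Hence tw(G) = 3 exactly.

Treewidth 3.
One such decomposition:
Bags: B1 = {1, 3, 8, 9}  B2 = {1, 2, 8, 9}  B3 = {1, 3, 4, 9}  B4 = {1, 5, 8, 9}  B5 = {1, 6, 8, 9}  B6 = {1, 2, 7, 8}  B7 = {0, 6, 8, 9}
Tree: B1–B2, B1–B3, B1–B4, B2–B5, B2–B6, B5–B7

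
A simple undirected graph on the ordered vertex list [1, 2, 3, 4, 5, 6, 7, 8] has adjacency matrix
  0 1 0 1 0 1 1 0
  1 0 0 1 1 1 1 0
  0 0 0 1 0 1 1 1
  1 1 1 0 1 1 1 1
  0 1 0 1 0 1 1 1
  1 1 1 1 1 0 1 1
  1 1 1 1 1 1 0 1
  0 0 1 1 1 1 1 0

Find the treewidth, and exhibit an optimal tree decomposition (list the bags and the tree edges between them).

Each bag holds 5 vertices, so the decomposition has width 4, which upper-bounds the treewidth. On the other hand G contains the 5-clique {3, 4, 6, 7, 8}. A clique must lie in a single bag of any decomposition, so no decomposition can have width below 4. The upper and lower bounds meet at 4, so that is the treewidth.

Treewidth 4.
Bags: B1 = {2, 4, 5, 6, 7}  B2 = {4, 5, 6, 7, 8}  B3 = {1, 2, 4, 6, 7}  B4 = {3, 4, 6, 7, 8}
Tree: B1–B2, B1–B3, B2–B4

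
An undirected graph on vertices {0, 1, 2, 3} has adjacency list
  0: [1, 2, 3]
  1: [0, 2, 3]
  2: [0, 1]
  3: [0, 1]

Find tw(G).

A width-2 tree decomposition is:
Bags: B1 = {0, 1, 3}  B2 = {0, 1, 2}
Tree: B1–B2
The largest bag has 3 vertices, giving width 2; this decomposition certifies tw(G) ≤ 2. For the lower bound, the 3 vertices {0, 1, 2} are pairwise adjacent, and any tree decomposition puts a clique entirely inside one bag — forcing width ≥ 2. Combining the bounds, tw(G) = 2.

2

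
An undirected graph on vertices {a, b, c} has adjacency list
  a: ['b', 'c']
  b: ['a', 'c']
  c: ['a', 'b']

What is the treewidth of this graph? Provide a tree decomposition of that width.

Treewidth 2.
One optimal decomposition is:
Bags: B1 = {a, b, c}
Tree: (single bag)

With just one bag of size 3, the width is 3 − 1 = 2, so tw(G) ≤ 2. For the lower bound, the 3 vertices {a, b, c} are pairwise adjacent, and any tree decomposition puts a clique entirely inside one bag — forcing width ≥ 2. Hence tw(G) = 2 exactly.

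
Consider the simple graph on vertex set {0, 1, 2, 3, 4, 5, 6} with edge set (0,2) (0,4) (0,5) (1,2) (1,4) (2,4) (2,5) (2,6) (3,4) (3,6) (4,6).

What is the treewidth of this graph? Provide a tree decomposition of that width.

Treewidth 2.
One such decomposition:
Bags: B1 = {0, 2, 5}  B2 = {0, 2, 4}  B3 = {2, 4, 6}  B4 = {1, 2, 4}  B5 = {3, 4, 6}
Tree: B1–B2, B2–B3, B3–B4, B3–B5

Every bag has size at most 3, so the width is 3 − 1 = 2 and tw(G) ≤ 2. For the lower bound, the 3 vertices {0, 2, 4} are pairwise adjacent, and any tree decomposition puts a clique entirely inside one bag — forcing width ≥ 2. Hence tw(G) = 2 exactly.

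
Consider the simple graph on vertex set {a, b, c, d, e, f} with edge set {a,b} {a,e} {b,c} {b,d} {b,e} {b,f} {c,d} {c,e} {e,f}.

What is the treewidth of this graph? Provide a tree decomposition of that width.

Treewidth 2.
One optimal decomposition is:
Bags: B1 = {b, c, d}  B2 = {b, c, e}  B3 = {b, e, f}  B4 = {a, b, e}
Tree: B1–B2, B2–B3, B3–B4

Every bag has size at most 3, so the width is 3 − 1 = 2 and tw(G) ≤ 2. On the other hand G contains the 3-clique {b, c, d}. A clique must lie in a single bag of any decomposition, so no decomposition can have width below 2. The upper and lower bounds meet at 2, so that is the treewidth.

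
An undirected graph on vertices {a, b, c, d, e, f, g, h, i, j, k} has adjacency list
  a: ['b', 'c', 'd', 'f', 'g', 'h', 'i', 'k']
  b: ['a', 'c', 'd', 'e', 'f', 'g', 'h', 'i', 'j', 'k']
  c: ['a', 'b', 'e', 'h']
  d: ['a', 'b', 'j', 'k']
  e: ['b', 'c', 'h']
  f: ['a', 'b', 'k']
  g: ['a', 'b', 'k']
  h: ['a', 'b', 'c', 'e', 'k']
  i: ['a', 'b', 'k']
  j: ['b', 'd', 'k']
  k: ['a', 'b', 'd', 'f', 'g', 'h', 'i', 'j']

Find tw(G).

3

A width-3 tree decomposition is:
Bags: B1 = {a, b, c, h}  B2 = {a, b, h, k}  B3 = {a, b, d, k}  B4 = {a, b, f, k}  B5 = {a, b, g, k}  B6 = {b, c, e, h}  B7 = {b, d, j, k}  B8 = {a, b, i, k}
Tree: B1–B2, B2–B3, B3–B4, B2–B5, B1–B6, B3–B7, B3–B8
The largest bag has 4 vertices, giving width 3; this decomposition certifies tw(G) ≤ 3. Conversely, {b, c, e, h} is a clique of size 4, and the vertices of any clique must share a bag in every tree decomposition; so some bag has ≥ 4 vertices and tw(G) ≥ 3. The upper and lower bounds meet at 3, so that is the treewidth.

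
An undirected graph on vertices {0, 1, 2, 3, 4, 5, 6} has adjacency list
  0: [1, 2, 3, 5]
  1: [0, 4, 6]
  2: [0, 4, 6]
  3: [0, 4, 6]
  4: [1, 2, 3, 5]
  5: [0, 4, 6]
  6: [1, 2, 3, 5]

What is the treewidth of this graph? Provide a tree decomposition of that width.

Treewidth 3.
One such decomposition:
Bags: B1 = {0, 2, 4, 6}  B2 = {0, 4, 5, 6}  B3 = {0, 3, 4, 6}  B4 = {0, 1, 4, 6}
Tree: B1–B2, B2–B3, B3–B4

Each bag holds 4 vertices, so the decomposition has width 3, which upper-bounds the treewidth. For the lower bound: the 4 vertex sets {2,6}, {4,5}, {0}, {3} are disjoint, each induces a connected subgraph, and every pair is joined by at least one edge of G. Contracting each set to a single vertex therefore yields K_{4} as a minor, and since treewidth is minor-monotone, tw(G) ≥ tw(K_{4}) = 3. The upper and lower bounds meet at 3, so that is the treewidth.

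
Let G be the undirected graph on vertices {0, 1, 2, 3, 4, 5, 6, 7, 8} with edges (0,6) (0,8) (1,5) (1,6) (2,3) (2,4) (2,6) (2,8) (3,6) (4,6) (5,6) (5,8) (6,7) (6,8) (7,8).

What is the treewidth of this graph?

2

A width-2 tree decomposition is:
Bags: B1 = {5, 6, 8}  B2 = {0, 6, 8}  B3 = {2, 6, 8}  B4 = {2, 4, 6}  B5 = {1, 5, 6}  B6 = {2, 3, 6}  B7 = {6, 7, 8}
Tree: B1–B2, B2–B3, B3–B4, B1–B5, B3–B6, B3–B7
Every bag has size at most 3, so the width is 3 − 1 = 2 and tw(G) ≤ 2. For the lower bound, the 3 vertices {0, 6, 8} are pairwise adjacent, and any tree decomposition puts a clique entirely inside one bag — forcing width ≥ 2. Hence tw(G) = 2 exactly.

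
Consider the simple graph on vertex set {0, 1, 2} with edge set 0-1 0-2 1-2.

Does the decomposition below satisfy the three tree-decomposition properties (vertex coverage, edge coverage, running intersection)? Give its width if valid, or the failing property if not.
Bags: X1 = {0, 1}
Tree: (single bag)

A tree decomposition must satisfy three properties: every vertex lies in some bag; for every edge, both endpoints lie together in some bag; and for every vertex, the bags containing it form a connected subtree. Here vertex 2 appears in no bag, so the decomposition is invalid.

No — vertex 2 appears in no bag.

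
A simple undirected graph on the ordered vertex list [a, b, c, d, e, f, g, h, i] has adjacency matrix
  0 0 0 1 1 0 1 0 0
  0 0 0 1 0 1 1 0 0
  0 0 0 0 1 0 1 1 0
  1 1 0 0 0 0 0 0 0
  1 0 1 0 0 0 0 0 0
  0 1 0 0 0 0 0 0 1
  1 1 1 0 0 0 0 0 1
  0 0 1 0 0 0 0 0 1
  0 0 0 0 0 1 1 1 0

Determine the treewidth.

3

A width-3 tree decomposition is:
Bags: B1 = {c, e, h, i}  B2 = {c, e, g, i}  B3 = {a, e, g, i}  B4 = {a, f, g, i}  B5 = {a, b, f, g}  B6 = {a, b, d, f}
Tree: B1–B2, B2–B3, B3–B4, B4–B5, B5–B6
The largest bag has 4 vertices, giving width 3; this decomposition certifies tw(G) ≤ 3. For the lower bound: the 4 vertex sets {c,e,h}, {i}, {g}, {a,b,d,f} are disjoint, each induces a connected subgraph, and every pair is joined by at least one edge of G. Contracting each set to a single vertex therefore yields K_{4} as a minor, and since treewidth is minor-monotone, tw(G) ≥ tw(K_{4}) = 3. Therefore the treewidth is 3.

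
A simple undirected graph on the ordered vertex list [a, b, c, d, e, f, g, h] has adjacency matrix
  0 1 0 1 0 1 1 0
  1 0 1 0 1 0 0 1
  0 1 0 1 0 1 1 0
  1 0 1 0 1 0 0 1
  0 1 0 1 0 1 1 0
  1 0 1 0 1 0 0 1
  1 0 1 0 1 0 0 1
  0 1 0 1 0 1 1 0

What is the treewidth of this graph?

A width-4 tree decomposition is:
Bags: B1 = {b, c, d, f, g}  B2 = {b, d, f, g, h}  B3 = {b, d, e, f, g}  B4 = {a, b, d, f, g}
Tree: B1–B2, B2–B3, B3–B4
Every bag has size at most 5, so the width is 5 − 1 = 4 and tw(G) ≤ 4. For the lower bound: the 5 vertex sets {c,d}, {g,h}, {e,f}, {b}, {a} are disjoint, each induces a connected subgraph, and every pair is joined by at least one edge of G. Contracting each set to a single vertex therefore yields K_{5} as a minor, and since treewidth is minor-monotone, tw(G) ≥ tw(K_{5}) = 4. The upper and lower bounds meet at 4, so that is the treewidth.

4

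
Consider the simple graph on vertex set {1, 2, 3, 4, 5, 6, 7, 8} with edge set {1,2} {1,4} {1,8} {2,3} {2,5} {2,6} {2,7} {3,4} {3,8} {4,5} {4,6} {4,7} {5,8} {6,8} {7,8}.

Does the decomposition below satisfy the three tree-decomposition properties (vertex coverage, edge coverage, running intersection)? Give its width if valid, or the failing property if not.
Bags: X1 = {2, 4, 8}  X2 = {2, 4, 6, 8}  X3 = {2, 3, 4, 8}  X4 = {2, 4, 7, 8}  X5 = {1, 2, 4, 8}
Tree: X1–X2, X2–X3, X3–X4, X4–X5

A tree decomposition must satisfy three properties: every vertex lies in some bag; for every edge, both endpoints lie together in some bag; and for every vertex, the bags containing it form a connected subtree. Here vertex 5 appears in no bag, so the decomposition is invalid.

No — vertex 5 appears in no bag.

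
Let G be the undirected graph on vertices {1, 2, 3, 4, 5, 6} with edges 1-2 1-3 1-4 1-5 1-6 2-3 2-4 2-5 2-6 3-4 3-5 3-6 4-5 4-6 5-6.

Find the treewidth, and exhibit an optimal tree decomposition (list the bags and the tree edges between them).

Treewidth 5.
Bags: B1 = {1, 2, 3, 4, 5, 6}
Tree: (single bag)

A single bag containing all 6 vertices is trivially a valid decomposition of width 5. For the lower bound, the 6 vertices {1, 2, 3, 4, 5, 6} are pairwise adjacent, and any tree decomposition puts a clique entirely inside one bag — forcing width ≥ 5. Hence tw(G) = 5 exactly.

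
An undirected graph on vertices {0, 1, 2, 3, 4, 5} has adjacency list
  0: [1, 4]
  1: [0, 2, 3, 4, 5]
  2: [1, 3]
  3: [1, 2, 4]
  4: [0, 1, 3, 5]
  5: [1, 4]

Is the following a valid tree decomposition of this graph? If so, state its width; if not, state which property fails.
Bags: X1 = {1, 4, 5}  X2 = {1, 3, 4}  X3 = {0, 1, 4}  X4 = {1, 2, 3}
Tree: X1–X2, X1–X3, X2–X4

Yes; width 2.

Every vertex of G appears in some bag (union = {0, 1, 2, 3, 4, 5}); every edge is covered by a bag; and for each vertex v the set of bags containing v is connected in the bag tree. The decomposition is therefore valid. The largest bag has 3 vertices, so the width is 2.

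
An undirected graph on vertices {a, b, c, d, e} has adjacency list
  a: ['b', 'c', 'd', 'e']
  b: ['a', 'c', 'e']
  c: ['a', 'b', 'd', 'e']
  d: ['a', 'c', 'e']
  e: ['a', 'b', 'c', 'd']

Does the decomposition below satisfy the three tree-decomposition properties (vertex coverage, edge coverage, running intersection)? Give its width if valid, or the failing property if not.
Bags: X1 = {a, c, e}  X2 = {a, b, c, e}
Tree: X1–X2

A tree decomposition must satisfy three properties: every vertex lies in some bag; for every edge, both endpoints lie together in some bag; and for every vertex, the bags containing it form a connected subtree. Here vertex d appears in no bag, so the decomposition is invalid.

No — vertex d appears in no bag.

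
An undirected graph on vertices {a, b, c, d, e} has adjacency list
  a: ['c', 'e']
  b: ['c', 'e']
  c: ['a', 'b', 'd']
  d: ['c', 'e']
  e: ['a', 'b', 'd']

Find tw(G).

2

A width-2 tree decomposition is:
Bags: B1 = {c, d, e}  B2 = {a, c, e}  B3 = {b, c, e}
Tree: B1–B2, B2–B3
The largest bag has 3 vertices, giving width 2; this decomposition certifies tw(G) ≤ 2. The edges d–e–a–c–d form a cycle, so G is not a tree and its treewidth is at least 2. Therefore the treewidth is 2.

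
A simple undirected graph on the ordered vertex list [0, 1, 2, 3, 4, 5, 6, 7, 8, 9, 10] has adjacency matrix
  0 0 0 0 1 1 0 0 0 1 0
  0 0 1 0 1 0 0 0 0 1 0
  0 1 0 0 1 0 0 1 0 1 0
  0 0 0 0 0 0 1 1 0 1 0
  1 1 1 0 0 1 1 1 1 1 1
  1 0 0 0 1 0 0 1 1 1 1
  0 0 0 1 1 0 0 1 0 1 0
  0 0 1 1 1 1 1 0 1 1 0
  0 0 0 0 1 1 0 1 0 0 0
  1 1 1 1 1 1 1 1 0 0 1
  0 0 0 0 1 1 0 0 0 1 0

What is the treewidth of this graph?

A width-3 tree decomposition is:
Bags: B1 = {2, 4, 7, 9}  B2 = {4, 6, 7, 9}  B3 = {1, 2, 4, 9}  B4 = {4, 5, 7, 9}  B5 = {0, 4, 5, 9}  B6 = {3, 6, 7, 9}  B7 = {4, 5, 7, 8}  B8 = {4, 5, 9, 10}
Tree: B1–B2, B1–B3, B2–B4, B4–B5, B2–B6, B4–B7, B4–B8
The largest bag has 4 vertices, giving width 3; this decomposition certifies tw(G) ≤ 3. Conversely, {3, 6, 7, 9} is a clique of size 4, and the vertices of any clique must share a bag in every tree decomposition; so some bag has ≥ 4 vertices and tw(G) ≥ 3. The upper and lower bounds meet at 3, so that is the treewidth.

3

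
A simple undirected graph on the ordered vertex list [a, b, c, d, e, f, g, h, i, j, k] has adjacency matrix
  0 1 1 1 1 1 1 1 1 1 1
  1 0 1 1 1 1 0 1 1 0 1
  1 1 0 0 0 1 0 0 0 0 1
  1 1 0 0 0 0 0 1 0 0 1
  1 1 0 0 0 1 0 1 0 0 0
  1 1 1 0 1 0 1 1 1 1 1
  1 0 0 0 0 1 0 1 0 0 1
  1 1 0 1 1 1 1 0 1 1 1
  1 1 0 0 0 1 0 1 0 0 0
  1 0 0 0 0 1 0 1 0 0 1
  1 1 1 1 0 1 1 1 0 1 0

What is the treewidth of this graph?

A width-4 tree decomposition is:
Bags: B1 = {a, b, f, h, k}  B2 = {a, f, g, h, k}  B3 = {a, b, c, f, k}  B4 = {a, b, e, f, h}  B5 = {a, b, d, h, k}  B6 = {a, f, h, j, k}  B7 = {a, b, f, h, i}
Tree: B1–B2, B1–B3, B1–B4, B1–B5, B1–B6, B1–B7
Every bag has size at most 5, so the width is 5 − 1 = 4 and tw(G) ≤ 4. For the lower bound, the 5 vertices {a, b, d, h, k} are pairwise adjacent, and any tree decomposition puts a clique entirely inside one bag — forcing width ≥ 4. The upper and lower bounds meet at 4, so that is the treewidth.

4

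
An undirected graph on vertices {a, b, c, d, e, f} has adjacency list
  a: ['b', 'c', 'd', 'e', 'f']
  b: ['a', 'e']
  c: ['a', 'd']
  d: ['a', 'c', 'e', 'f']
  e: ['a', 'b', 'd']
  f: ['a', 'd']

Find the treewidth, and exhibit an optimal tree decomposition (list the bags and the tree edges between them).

Treewidth 2.
One such decomposition:
Bags: B1 = {a, b, e}  B2 = {a, d, e}  B3 = {a, c, d}  B4 = {a, d, f}
Tree: B1–B2, B2–B3, B3–B4

Each bag holds 3 vertices, so the decomposition has width 2, which upper-bounds the treewidth. Conversely, {a, d, e} is a clique of size 3, and the vertices of any clique must share a bag in every tree decomposition; so some bag has ≥ 3 vertices and tw(G) ≥ 2. Hence tw(G) = 2 exactly.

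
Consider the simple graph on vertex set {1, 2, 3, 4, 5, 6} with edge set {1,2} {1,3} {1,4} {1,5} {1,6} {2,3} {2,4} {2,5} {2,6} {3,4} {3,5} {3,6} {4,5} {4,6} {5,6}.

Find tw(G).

5

A width-5 tree decomposition is:
Bags: B1 = {1, 2, 3, 4, 5, 6}
Tree: (single bag)
A single bag containing all 6 vertices is trivially a valid decomposition of width 5. Conversely, {1, 2, 3, 4, 5, 6} is a clique of size 6, and the vertices of any clique must share a bag in every tree decomposition; so some bag has ≥ 6 vertices and tw(G) ≥ 5. Hence tw(G) = 5 exactly.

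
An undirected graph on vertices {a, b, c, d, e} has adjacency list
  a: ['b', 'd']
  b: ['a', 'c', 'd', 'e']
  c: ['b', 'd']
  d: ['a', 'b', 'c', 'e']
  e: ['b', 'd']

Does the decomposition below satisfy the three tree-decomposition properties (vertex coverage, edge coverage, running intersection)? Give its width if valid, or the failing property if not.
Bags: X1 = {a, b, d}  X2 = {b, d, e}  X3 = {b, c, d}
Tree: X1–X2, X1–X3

Yes; width 2.

Every vertex of G appears in some bag (union = {a, b, c, d, e}); every edge is covered by a bag; and for each vertex v the set of bags containing v is connected in the bag tree. The decomposition is therefore valid. The largest bag has 3 vertices, so the width is 2.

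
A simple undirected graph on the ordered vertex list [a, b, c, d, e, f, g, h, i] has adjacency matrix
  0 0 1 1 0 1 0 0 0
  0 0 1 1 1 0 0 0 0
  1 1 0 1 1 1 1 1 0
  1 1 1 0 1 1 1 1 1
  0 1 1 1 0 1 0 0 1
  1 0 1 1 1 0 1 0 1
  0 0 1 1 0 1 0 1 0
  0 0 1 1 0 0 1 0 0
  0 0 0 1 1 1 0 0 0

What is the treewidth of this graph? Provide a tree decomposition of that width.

Treewidth 3.
One optimal decomposition is:
Bags: B1 = {c, d, e, f}  B2 = {c, d, f, g}  B3 = {a, c, d, f}  B4 = {d, e, f, i}  B5 = {c, d, g, h}  B6 = {b, c, d, e}
Tree: B1–B2, B2–B3, B1–B4, B2–B5, B1–B6

Every bag has size at most 4, so the width is 4 − 1 = 3 and tw(G) ≤ 3. For the lower bound, the 4 vertices {c, d, g, h} are pairwise adjacent, and any tree decomposition puts a clique entirely inside one bag — forcing width ≥ 3. The upper and lower bounds meet at 3, so that is the treewidth.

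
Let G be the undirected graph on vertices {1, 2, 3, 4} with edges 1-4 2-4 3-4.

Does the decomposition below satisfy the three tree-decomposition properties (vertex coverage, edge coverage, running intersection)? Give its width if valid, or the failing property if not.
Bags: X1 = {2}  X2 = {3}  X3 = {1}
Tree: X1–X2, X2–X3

No — vertex 4 appears in no bag.

A tree decomposition must satisfy three properties: every vertex lies in some bag; for every edge, both endpoints lie together in some bag; and for every vertex, the bags containing it form a connected subtree. Here vertex 4 appears in no bag, so the decomposition is invalid.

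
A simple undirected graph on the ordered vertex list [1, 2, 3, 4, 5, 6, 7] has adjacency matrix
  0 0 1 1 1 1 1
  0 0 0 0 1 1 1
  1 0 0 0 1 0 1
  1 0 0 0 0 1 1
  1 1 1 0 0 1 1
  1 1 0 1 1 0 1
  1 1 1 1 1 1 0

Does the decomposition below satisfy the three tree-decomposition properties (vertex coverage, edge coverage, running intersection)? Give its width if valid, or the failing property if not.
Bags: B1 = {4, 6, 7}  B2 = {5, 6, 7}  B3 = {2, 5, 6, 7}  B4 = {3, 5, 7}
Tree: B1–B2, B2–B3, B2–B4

A tree decomposition must satisfy three properties: every vertex lies in some bag; for every edge, both endpoints lie together in some bag; and for every vertex, the bags containing it form a connected subtree. Here vertex 1 appears in no bag, so the decomposition is invalid.

No — vertex 1 appears in no bag.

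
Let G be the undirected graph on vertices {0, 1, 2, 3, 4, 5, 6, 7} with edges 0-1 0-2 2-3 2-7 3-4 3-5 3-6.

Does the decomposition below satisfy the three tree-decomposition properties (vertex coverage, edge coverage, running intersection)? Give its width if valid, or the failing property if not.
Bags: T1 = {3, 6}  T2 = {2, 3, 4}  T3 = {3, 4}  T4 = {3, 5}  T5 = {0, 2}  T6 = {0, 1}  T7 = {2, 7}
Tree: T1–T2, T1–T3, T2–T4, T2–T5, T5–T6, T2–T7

No — bags containing vertex 4 are not connected in the tree.

A tree decomposition must satisfy three properties: every vertex lies in some bag; for every edge, both endpoints lie together in some bag; and for every vertex, the bags containing it form a connected subtree. Here bags containing vertex 4 are not connected in the tree, so the decomposition is invalid.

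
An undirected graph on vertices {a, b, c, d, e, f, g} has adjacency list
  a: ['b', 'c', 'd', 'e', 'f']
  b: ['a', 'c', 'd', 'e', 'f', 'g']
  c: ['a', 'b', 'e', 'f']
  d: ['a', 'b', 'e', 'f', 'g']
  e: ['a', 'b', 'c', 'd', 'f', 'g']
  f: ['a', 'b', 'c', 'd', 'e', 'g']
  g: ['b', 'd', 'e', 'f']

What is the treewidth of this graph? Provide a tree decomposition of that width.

Treewidth 4.
One optimal decomposition is:
Bags: B1 = {a, b, d, e, f}  B2 = {b, d, e, f, g}  B3 = {a, b, c, e, f}
Tree: B1–B2, B1–B3

Each bag holds 5 vertices, so the decomposition has width 4, which upper-bounds the treewidth. On the other hand G contains the 5-clique {b, d, e, f, g}. A clique must lie in a single bag of any decomposition, so no decomposition can have width below 4. Therefore the treewidth is 4.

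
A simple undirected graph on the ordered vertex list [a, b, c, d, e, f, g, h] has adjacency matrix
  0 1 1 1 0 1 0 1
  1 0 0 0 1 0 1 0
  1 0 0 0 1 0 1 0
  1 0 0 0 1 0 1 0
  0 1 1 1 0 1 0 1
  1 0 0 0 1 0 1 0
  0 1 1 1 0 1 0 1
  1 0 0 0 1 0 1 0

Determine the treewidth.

A width-3 tree decomposition is:
Bags: B1 = {a, e, f, g}  B2 = {a, d, e, g}  B3 = {a, c, e, g}  B4 = {a, b, e, g}  B5 = {a, e, g, h}
Tree: B1–B2, B2–B3, B3–B4, B4–B5
Every bag has size at most 4, so the width is 4 − 1 = 3 and tw(G) ≤ 3. For the lower bound: the 4 vertex sets {a,f}, {d,g}, {e}, {c} are disjoint, each induces a connected subgraph, and every pair is joined by at least one edge of G. Contracting each set to a single vertex therefore yields K_{4} as a minor, and since treewidth is minor-monotone, tw(G) ≥ tw(K_{4}) = 3. Therefore the treewidth is 3.

3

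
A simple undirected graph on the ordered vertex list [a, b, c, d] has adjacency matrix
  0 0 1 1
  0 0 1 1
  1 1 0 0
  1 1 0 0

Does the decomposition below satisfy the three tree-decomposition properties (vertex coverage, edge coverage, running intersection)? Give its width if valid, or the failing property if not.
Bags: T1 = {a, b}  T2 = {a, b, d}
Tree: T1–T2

No — vertex c appears in no bag.

A tree decomposition must satisfy three properties: every vertex lies in some bag; for every edge, both endpoints lie together in some bag; and for every vertex, the bags containing it form a connected subtree. Here vertex c appears in no bag, so the decomposition is invalid.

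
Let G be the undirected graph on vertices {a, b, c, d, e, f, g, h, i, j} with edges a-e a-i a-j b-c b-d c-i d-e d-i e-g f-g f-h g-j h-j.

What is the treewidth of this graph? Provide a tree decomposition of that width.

Treewidth 2.
One optimal decomposition is:
Bags: B1 = {f, g, h}  B2 = {g, h, j}  B3 = {e, g, j}  B4 = {a, e, j}  B5 = {a, d, e}  B6 = {a, d, i}  B7 = {b, d, i}  B8 = {b, c, i}
Tree: B1–B2, B2–B3, B3–B4, B4–B5, B5–B6, B6–B7, B7–B8

The largest bag has 3 vertices, giving width 2; this decomposition certifies tw(G) ≤ 2. The edges f–h–j–g–f form a cycle, so G is not a tree and its treewidth is at least 2. Combining the bounds, tw(G) = 2.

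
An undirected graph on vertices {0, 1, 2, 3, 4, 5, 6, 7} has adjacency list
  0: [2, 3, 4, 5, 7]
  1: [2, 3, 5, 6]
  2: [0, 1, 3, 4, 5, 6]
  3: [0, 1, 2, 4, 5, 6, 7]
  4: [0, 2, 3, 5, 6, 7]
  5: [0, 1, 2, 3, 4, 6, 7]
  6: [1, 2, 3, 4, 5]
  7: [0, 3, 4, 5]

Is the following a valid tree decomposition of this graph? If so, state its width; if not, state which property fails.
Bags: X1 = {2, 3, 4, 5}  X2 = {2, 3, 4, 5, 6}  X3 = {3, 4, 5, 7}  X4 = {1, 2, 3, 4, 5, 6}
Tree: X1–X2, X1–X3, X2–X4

A tree decomposition must satisfy three properties: every vertex lies in some bag; for every edge, both endpoints lie together in some bag; and for every vertex, the bags containing it form a connected subtree. Here vertex 0 appears in no bag, so the decomposition is invalid.

No — vertex 0 appears in no bag.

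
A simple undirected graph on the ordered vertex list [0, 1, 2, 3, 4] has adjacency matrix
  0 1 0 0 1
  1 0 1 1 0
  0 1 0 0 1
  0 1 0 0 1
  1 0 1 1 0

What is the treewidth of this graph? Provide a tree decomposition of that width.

Treewidth 2.
One such decomposition:
Bags: B1 = {1, 2, 4}  B2 = {0, 1, 4}  B3 = {1, 3, 4}
Tree: B1–B2, B2–B3

Every bag has size at most 3, so the width is 3 − 1 = 2 and tw(G) ≤ 2. For the lower bound, G contains the cycle 2–1–0–4–2, so G is not a forest; only forests have treewidth ≤ 1, hence tw(G) ≥ 2. Combining the bounds, tw(G) = 2.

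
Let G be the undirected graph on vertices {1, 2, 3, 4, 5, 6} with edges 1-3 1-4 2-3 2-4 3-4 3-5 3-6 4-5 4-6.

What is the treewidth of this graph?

2

A width-2 tree decomposition is:
Bags: B1 = {3, 4, 5}  B2 = {3, 4, 6}  B3 = {2, 3, 4}  B4 = {1, 3, 4}
Tree: B1–B2, B1–B3, B3–B4
Each bag holds 3 vertices, so the decomposition has width 2, which upper-bounds the treewidth. On the other hand G contains the 3-clique {1, 3, 4}. A clique must lie in a single bag of any decomposition, so no decomposition can have width below 2. Combining the bounds, tw(G) = 2.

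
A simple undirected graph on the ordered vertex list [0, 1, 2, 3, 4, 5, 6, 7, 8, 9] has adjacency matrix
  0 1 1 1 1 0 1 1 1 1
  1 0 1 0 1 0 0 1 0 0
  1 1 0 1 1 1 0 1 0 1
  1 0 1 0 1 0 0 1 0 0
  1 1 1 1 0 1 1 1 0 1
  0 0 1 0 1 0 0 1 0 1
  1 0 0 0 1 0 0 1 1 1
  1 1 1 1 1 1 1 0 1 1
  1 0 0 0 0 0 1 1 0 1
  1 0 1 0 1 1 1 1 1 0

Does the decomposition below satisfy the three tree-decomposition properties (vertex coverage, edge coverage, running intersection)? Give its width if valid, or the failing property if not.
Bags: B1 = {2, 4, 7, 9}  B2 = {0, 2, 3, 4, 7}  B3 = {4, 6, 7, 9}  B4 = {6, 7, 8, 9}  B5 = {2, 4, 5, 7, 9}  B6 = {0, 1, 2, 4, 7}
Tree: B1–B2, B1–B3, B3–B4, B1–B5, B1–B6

A tree decomposition must satisfy three properties: every vertex lies in some bag; for every edge, both endpoints lie together in some bag; and for every vertex, the bags containing it form a connected subtree. Here edge (0,9) lies in no bag, so the decomposition is invalid.

No — edge (0,9) lies in no bag.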